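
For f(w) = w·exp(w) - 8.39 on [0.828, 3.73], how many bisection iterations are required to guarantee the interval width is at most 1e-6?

22

Initial width b − a = 3.73 − 0.828 = 2.902000.
After n steps the width is (b−a)/2^n; need (b−a)/2^n ≤ 1e-6.
So n ≥ log₂(2.902000/1e-6) = log₂(2902000.0000) ≈ 21.4686.
Hence n = 22.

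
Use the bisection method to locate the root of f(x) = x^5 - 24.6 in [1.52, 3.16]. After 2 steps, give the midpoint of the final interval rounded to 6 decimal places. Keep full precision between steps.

f(1.520000) = -16.486319, f(3.160000) = 290.490575 (opposite signs)
step 1: m = 2.340000, f(m) = 45.558337 > 0 → root in [1.520000, 2.340000]
step 2: m = 1.930000, f(m) = 2.178518 > 0 → root in [1.520000, 1.930000]
Midpoint of [1.520000, 1.930000] = 1.725000

1.725000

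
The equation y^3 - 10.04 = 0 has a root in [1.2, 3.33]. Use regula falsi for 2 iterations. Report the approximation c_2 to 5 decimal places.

1.96246

f(1.200000) = -8.312000, f(3.330000) = 26.886037
step 1: c = 1.702999, f(c) = -5.100957 < 0 → new bracket [1.702999, 3.330000]
step 2: c = 1.962456, f(c) = -2.482124 < 0 → new bracket [1.962456, 3.330000]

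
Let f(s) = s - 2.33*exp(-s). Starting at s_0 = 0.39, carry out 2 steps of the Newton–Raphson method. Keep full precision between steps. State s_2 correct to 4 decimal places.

Newton update: s ← s − f(s)/f'(s).
f'(s) = 1 + 2.33*exp(-s)
s_0 = 0.390000: f = -1.187543, f' = 2.577543 → s_1 = 0.390000 - (-1.187543)/(2.577543) = 0.850727
s_1 = 0.850727: f = -0.144427, f' = 1.995153 → s_2 = 0.850727 - (-0.144427)/(1.995153) = 0.923115

0.9231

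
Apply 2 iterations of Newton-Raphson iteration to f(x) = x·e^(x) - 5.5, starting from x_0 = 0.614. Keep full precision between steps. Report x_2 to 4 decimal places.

f'(x) = (x + 1)·e^(x)
x_0 = 0.614000: f = -4.365446, f' = 2.982362 → x_1 = 0.614000 - (-4.365446)/(2.982362) = 2.077755
x_1 = 2.077755: f = 11.094020, f' = 24.580536 → x_2 = 2.077755 - (11.094020)/(24.580536) = 1.626421

1.6264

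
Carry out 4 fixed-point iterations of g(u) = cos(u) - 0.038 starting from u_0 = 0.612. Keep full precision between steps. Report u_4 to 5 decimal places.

0.69761

u_1 = g(0.612000) = 0.780501
u_2 = g(0.780501) = 0.672561
u_3 = g(0.672561) = 0.744229
u_4 = g(0.744229) = 0.697611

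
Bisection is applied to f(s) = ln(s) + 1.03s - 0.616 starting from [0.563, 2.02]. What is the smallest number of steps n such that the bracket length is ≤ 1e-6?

Initial width b − a = 2.02 − 0.563 = 1.457000.
After n steps the width is (b−a)/2^n; need (b−a)/2^n ≤ 1e-6.
So n ≥ log₂(1.457000/1e-6) = log₂(1457000.0000) ≈ 20.4746.
Hence n = 21.

21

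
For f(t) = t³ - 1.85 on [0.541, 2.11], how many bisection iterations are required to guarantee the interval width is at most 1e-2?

Initial width b − a = 2.11 − 0.541 = 1.569000.
After n steps the width is (b−a)/2^n; need (b−a)/2^n ≤ 1e-2.
So n ≥ log₂(1.569000/1e-2) = log₂(156.9000) ≈ 7.2937.
Hence n = 8.

8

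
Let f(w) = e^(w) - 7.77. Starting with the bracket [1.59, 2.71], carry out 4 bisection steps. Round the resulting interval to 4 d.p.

f(1.590000) = -2.866251, f(2.710000) = 7.259276 (opposite signs)
step 1: m = 2.150000, f(m) = 0.814858 > 0 → root in [1.590000, 2.150000]
step 2: m = 1.870000, f(m) = -1.281704 < 0 → root in [1.870000, 2.150000]
step 3: m = 2.010000, f(m) = -0.306683 < 0 → root in [2.010000, 2.150000]
step 4: m = 2.080000, f(m) = 0.234469 > 0 → root in [2.010000, 2.080000]

[2.0100, 2.0800]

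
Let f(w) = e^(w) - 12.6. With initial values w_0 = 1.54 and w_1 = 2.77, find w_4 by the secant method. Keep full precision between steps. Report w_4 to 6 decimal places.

Secant update: w_(k+1) = w_k − f(w_k)·(w_k − w_(k-1))/(f(w_k) − f(w_(k-1))).
f(w_0) = -7.935410, f(w_1) = 3.358634
w_2 = 2.770000 - (3.358634)·(2.770000 - 1.540000)/(3.358634 - (-7.935410)) = 2.404221; f(w_2) = -1.530192
w_3 = 2.404221 - (-1.530192)·(2.404221 - 2.770000)/(-1.530192 - (3.358634)) = 2.518709; f(w_3) = -0.187434
w_4 = 2.518709 - (-0.187434)·(2.518709 - 2.404221)/(-0.187434 - (-1.530192)) = 2.534691; f(w_4) = 0.012528

2.534691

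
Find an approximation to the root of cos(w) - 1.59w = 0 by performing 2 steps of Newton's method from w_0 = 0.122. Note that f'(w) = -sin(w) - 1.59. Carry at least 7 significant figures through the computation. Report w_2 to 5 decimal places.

w_0 = 0.122000: f = 0.798587, f' = -1.711698 → w_1 = 0.122000 - (0.798587)/(-1.711698) = 0.588547
w_1 = 0.588547: f = -0.104041, f' = -2.145153 → w_2 = 0.588547 - (-0.104041)/(-2.145153) = 0.540046

0.54005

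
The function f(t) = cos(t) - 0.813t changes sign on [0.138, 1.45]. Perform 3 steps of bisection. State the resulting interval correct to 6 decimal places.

[0.794000, 0.958000]

f(0.138000) = 0.878299, f(1.450000) = -1.058347 (opposite signs)
step 1: m = 0.794000, f(m) = 0.055476 > 0 → root in [0.794000, 1.450000]
step 2: m = 1.122000, f(m) = -0.478305 < 0 → root in [0.794000, 1.122000]
step 3: m = 0.958000, f(m) = -0.203697 < 0 → root in [0.794000, 0.958000]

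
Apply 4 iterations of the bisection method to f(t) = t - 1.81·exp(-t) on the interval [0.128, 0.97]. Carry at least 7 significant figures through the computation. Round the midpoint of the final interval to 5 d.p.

0.78581

f(0.128000) = -1.464535, f(0.970000) = 0.283860 (opposite signs)
step 1: m = 0.549000, f(m) = -0.496324 < 0 → root in [0.549000, 0.970000]
step 2: m = 0.759500, f(m) = -0.087400 < 0 → root in [0.759500, 0.970000]
step 3: m = 0.864750, f(m) = 0.102456 > 0 → root in [0.759500, 0.864750]
step 4: m = 0.812125, f(m) = 0.008641 > 0 → root in [0.759500, 0.812125]
Midpoint of [0.759500, 0.812125] = 0.785813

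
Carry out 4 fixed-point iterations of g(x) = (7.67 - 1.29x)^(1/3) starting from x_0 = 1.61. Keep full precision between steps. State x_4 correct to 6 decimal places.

1.755003

x_1 = g(1.610000) = 1.775078
x_2 = g(1.775078) = 1.752258
x_3 = g(1.752258) = 1.755448
x_4 = g(1.755448) = 1.755003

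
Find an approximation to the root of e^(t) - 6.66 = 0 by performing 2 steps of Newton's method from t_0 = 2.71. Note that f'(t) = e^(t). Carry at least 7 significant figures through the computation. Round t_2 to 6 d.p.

t_0 = 2.710000: f = 8.369276, f' = 15.029276 → t_1 = 2.710000 - (8.369276)/(15.029276) = 2.153135
t_1 = 2.153135: f = 1.951815, f' = 8.611815 → t_2 = 2.153135 - (1.951815)/(8.611815) = 1.926491

1.926491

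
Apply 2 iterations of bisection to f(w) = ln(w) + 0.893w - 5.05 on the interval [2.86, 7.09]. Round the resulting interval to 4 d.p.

f(2.860000) = -1.445198, f(7.090000) = 3.240055 (opposite signs)
step 1: m = 4.975000, f(m) = 0.997100 > 0 → root in [2.860000, 4.975000]
step 2: m = 3.917500, f(m) = -0.186219 < 0 → root in [3.917500, 4.975000]

[3.9175, 4.9750]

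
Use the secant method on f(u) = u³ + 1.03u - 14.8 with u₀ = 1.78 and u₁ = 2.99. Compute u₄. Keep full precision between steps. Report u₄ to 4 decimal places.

f(u_0) = -7.326848, f(u_1) = 15.010599
u_2 = 2.990000 - (15.010599)·(2.990000 - 1.780000)/(15.010599 - (-7.326848)) = 2.176889; f(u_2) = -2.241864
u_3 = 2.176889 - (-2.241864)·(2.176889 - 2.990000)/(-2.241864 - (15.010599)) = 2.282548; f(u_3) = -0.556837
u_4 = 2.282548 - (-0.556837)·(2.282548 - 2.176889)/(-0.556837 - (-2.241864)) = 2.317465; f(u_4) = 0.033264

2.3175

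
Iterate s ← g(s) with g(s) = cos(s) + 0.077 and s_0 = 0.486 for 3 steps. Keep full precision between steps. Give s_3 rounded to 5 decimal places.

0.87337

s_1 = g(0.486000) = 0.961208
s_2 = g(0.961208) = 0.649530
s_3 = g(0.649530) = 0.873368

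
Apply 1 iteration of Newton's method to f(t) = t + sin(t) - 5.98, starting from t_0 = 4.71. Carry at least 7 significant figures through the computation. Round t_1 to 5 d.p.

6.98543

f'(t) = 1 + cos(t)
t_0 = 4.710000: f = -2.269997, f' = 0.997611 → t_1 = 4.710000 - (-2.269997)/(0.997611) = 6.985433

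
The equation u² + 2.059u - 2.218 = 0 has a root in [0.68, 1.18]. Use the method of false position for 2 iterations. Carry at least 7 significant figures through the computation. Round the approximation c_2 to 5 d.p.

0.77997

False-position update: c = (a·f(b) − b·f(a))/(f(b) − f(a)); replace the endpoint whose sign matches f(c).
f(0.680000) = -0.355480, f(1.180000) = 1.604020
step 1: c = 0.770707, f(c) = -0.037126 < 0 → new bracket [0.770707, 1.180000]
step 2: c = 0.779966, f(c) = -0.003704 < 0 → new bracket [0.779966, 1.180000]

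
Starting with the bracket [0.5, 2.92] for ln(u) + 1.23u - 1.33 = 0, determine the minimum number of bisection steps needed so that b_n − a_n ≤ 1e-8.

Initial width b − a = 2.92 − 0.5 = 2.420000.
After n steps the width is (b−a)/2^n; need (b−a)/2^n ≤ 1e-8.
So n ≥ log₂(2.420000/1e-8) = log₂(242000000.0000) ≈ 27.8504.
Hence n = 28.

28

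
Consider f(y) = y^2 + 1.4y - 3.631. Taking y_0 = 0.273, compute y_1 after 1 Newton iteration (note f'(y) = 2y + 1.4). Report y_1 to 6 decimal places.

y_0 = 0.273000: f = -3.174271, f' = 1.946000 → y_1 = 0.273000 - (-3.174271)/(1.946000) = 1.904177

1.904177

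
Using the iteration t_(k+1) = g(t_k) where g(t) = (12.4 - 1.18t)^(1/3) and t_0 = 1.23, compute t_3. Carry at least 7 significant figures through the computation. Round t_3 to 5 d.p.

t_1 = g(1.230000) = 2.220511
t_2 = g(2.220511) = 2.138503
t_3 = g(2.138503) = 2.145534

2.14553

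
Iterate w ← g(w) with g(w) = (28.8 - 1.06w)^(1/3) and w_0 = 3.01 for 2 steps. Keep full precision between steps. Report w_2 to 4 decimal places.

w_1 = g(3.010000) = 2.947586
w_2 = g(2.947586) = 2.950122

2.9501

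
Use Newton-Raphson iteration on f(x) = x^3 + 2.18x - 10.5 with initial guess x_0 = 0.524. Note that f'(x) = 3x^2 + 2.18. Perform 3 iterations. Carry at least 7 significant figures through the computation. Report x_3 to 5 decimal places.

x_0 = 0.524000: f = -9.213802, f' = 3.003728 → x_1 = 0.524000 - (-9.213802)/(3.003728) = 3.591456
x_1 = 3.591456: f = 43.653953, f' = 40.875659 → x_2 = 3.591456 - (43.653953)/(40.875659) = 2.523486
x_2 = 2.523486: f = 11.070715, f' = 21.283947 → x_3 = 2.523486 - (11.070715)/(21.283947) = 2.003342

2.00334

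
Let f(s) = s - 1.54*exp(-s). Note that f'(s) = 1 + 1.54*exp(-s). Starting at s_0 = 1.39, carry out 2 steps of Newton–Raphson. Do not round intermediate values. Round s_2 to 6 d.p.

0.735784

s_0 = 1.390000: f = 1.006424, f' = 1.383576 → s_1 = 1.390000 - (1.006424)/(1.383576) = 0.662592
s_1 = 0.662592: f = -0.131298, f' = 1.793891 → s_2 = 0.662592 - (-0.131298)/(1.793891) = 0.735784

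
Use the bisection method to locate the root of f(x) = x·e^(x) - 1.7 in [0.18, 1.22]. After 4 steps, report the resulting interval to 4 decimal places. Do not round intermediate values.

f(0.180000) = -1.484501, f(1.220000) = 2.432369 (opposite signs)
step 1: m = 0.700000, f(m) = -0.290373 < 0 → root in [0.700000, 1.220000]
step 2: m = 0.960000, f(m) = 0.807229 > 0 → root in [0.700000, 0.960000]
step 3: m = 0.830000, f(m) = 0.203455 > 0 → root in [0.700000, 0.830000]
step 4: m = 0.765000, f(m) = -0.056019 < 0 → root in [0.765000, 0.830000]

[0.7650, 0.8300]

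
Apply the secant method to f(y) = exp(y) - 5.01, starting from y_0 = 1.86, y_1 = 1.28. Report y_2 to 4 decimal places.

1.5700

f(y_0) = 1.413737, f(y_1) = -1.413360
y_2 = 1.280000 - (-1.413360)·(1.280000 - 1.860000)/(-1.413360 - (1.413737)) = 1.569961; f(y_2) = -0.203537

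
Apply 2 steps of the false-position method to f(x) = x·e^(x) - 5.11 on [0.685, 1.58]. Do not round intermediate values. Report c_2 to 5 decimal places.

f(0.685000) = -3.751116, f(1.580000) = 2.560830
step 1: c = 1.216888, f(c) = -1.000978 < 0 → new bracket [1.216888, 1.580000]
step 2: c = 1.318934, f(c) = -0.177937 < 0 → new bracket [1.318934, 1.580000]

1.31893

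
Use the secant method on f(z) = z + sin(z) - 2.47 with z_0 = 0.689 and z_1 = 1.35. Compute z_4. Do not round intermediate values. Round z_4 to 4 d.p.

1.4746

f(z_0) = -1.145234, f(z_1) = -0.144277
z_2 = 1.350000 - (-0.144277)·(1.350000 - 0.689000)/(-0.144277 - (-1.145234)) = 1.445276; f(z_2) = -0.032592
z_3 = 1.445276 - (-0.032592)·(1.445276 - 1.350000)/(-0.032592 - (-0.144277)) = 1.473079; f(z_3) = -0.001692
z_4 = 1.473079 - (-0.001692)·(1.473079 - 1.445276)/(-0.001692 - (-0.032592)) = 1.474601; f(z_4) = -0.000022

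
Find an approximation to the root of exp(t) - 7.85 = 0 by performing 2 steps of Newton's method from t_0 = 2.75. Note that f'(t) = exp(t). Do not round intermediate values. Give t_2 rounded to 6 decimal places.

t_0 = 2.750000: f = 7.792632, f' = 15.642632 → t_1 = 2.750000 - (7.792632)/(15.642632) = 2.251834
t_1 = 2.251834: f = 1.655150, f' = 9.505150 → t_2 = 2.251834 - (1.655150)/(9.505150) = 2.077702

2.077702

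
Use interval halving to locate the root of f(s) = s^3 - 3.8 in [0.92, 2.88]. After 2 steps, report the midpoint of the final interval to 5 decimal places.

f(0.920000) = -3.021312, f(2.880000) = 20.087872 (opposite signs)
step 1: m = 1.900000, f(m) = 3.059000 > 0 → root in [0.920000, 1.900000]
step 2: m = 1.410000, f(m) = -0.996779 < 0 → root in [1.410000, 1.900000]
Midpoint of [1.410000, 1.900000] = 1.655000

1.65500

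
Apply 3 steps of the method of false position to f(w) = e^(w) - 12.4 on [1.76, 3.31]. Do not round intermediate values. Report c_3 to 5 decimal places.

f(1.760000) = -6.587563, f(3.310000) = 14.985125
step 1: c = 2.233317, f(c) = -3.069234 < 0 → new bracket [2.233317, 3.310000]
step 2: c = 2.416353, f(c) = -1.195082 < 0 → new bracket [2.416353, 3.310000]
step 3: c = 2.482358, f(c) = -0.430542 < 0 → new bracket [2.482358, 3.310000]

2.48236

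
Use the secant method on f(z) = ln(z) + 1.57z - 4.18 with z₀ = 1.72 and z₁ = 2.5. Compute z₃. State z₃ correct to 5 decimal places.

Secant update: z_(k+1) = z_k − f(z_k)·(z_k − z_(k-1))/(f(z_k) − f(z_(k-1))).
f(z_0) = -0.937276, f(z_1) = 0.661291
z_2 = 2.500000 - (0.661291)·(2.500000 - 1.720000)/(0.661291 - (-0.937276)) = 2.177332; f(z_2) = 0.016511
z_3 = 2.177332 - (0.016511)·(2.177332 - 2.500000)/(0.016511 - (0.661291)) = 2.169069; f(z_3) = -0.000263

2.16907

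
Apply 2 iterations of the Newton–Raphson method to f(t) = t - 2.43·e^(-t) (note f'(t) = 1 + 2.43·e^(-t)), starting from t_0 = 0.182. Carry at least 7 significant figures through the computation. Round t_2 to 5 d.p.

0.93888

t_0 = 0.182000: f = -1.843651, f' = 3.025651 → t_1 = 0.182000 - (-1.843651)/(3.025651) = 0.791340
t_1 = 0.791340: f = -0.310025, f' = 2.101366 → t_2 = 0.791340 - (-0.310025)/(2.101366) = 0.938875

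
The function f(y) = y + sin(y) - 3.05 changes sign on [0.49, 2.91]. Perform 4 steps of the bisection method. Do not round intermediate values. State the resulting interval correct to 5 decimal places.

f(0.490000) = -2.089374, f(2.910000) = 0.089528 (opposite signs)
step 1: m = 1.700000, f(m) = -0.358335 < 0 → root in [1.700000, 2.910000]
step 2: m = 2.305000, f(m) = -0.002635 < 0 → root in [2.305000, 2.910000]
step 3: m = 2.607500, f(m) = 0.066560 > 0 → root in [2.305000, 2.607500]
step 4: m = 2.456250, f(m) = 0.039188 > 0 → root in [2.305000, 2.456250]

[2.30500, 2.45625]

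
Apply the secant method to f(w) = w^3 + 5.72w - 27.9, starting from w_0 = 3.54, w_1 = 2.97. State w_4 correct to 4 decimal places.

f(w_0) = 36.710664, f(w_1) = 15.286473
w_2 = 2.970000 - (15.286473)·(2.970000 - 3.540000)/(15.286473 - (36.710664)) = 2.563297; f(w_2) = 3.604172
w_3 = 2.563297 - (3.604172)·(2.563297 - 2.970000)/(3.604172 - (15.286473)) = 2.437822; f(w_3) = 0.532268
w_4 = 2.437822 - (0.532268)·(2.437822 - 2.563297)/(0.532268 - (3.604172)) = 2.416081; f(w_4) = 0.023739

2.4161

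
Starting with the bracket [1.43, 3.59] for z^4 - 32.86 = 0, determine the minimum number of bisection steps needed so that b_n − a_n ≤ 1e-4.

Initial width b − a = 3.59 − 1.43 = 2.160000.
After n steps the width is (b−a)/2^n; need (b−a)/2^n ≤ 1e-4.
So n ≥ log₂(2.160000/1e-4) = log₂(21600.0000) ≈ 14.3987.
Hence n = 15.

15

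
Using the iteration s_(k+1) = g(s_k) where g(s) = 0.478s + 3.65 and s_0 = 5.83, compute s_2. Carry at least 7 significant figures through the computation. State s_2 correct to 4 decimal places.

s_1 = g(5.830000) = 6.436740
s_2 = g(6.436740) = 6.726762

6.7268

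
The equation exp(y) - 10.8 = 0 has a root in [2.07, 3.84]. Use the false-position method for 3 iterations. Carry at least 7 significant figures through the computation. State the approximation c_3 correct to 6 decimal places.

2.322693

False-position update: c = (a·f(b) − b·f(a))/(f(b) − f(a)); replace the endpoint whose sign matches f(c).
f(2.070000) = -2.875177, f(3.840000) = 35.725474
step 1: c = 2.201839, f(c) = -1.758376 < 0 → new bracket [2.201839, 3.840000]
step 2: c = 2.278685, f(c) = -1.036164 < 0 → new bracket [2.278685, 3.840000]
step 3: c = 2.322693, f(c) = -0.596890 < 0 → new bracket [2.322693, 3.840000]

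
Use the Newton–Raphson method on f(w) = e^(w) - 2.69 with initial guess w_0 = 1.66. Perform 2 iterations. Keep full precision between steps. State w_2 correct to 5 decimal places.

1.00513

f'(w) = e^(w)
w_0 = 1.660000: f = 2.569311, f' = 5.259311 → w_1 = 1.660000 - (2.569311)/(5.259311) = 1.171474
w_1 = 1.171474: f = 0.536745, f' = 3.226745 → w_2 = 1.171474 - (0.536745)/(3.226745) = 1.005131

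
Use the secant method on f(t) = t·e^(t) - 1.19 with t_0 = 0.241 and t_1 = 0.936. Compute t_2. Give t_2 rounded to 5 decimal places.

0.53616

Secant update: t_(k+1) = t_k − f(t_k)·(t_k − t_(k-1))/(f(t_k) − f(t_(k-1))).
f(t_0) = -0.883322, f(t_1) = 1.196577
t_2 = 0.936000 - (1.196577)·(0.936000 - 0.241000)/(1.196577 - (-0.883322)) = 0.536163; f(t_2) = -0.273465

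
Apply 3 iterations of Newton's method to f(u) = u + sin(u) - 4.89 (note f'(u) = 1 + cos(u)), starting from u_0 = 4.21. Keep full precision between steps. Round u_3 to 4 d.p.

5.5784

Newton update: u ← u − f(u)/f'(u).
u_0 = 4.210000: f = -1.556435, f' = 0.518479 → u_1 = 4.210000 - (-1.556435)/(0.518479) = 7.211923
u_1 = 7.211923: f = 3.122787, f' = 1.598846 → u_2 = 7.211923 - (3.122787)/(1.598846) = 5.258772
u_2 = 5.258772: f = -0.485638, f' = 1.519600 → u_3 = 5.258772 - (-0.485638)/(1.519600) = 5.578354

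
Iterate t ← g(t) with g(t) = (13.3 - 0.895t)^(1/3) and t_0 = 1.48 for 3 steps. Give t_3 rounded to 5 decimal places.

2.24365

t_1 = g(1.480000) = 2.287863
t_2 = g(2.287863) = 2.240859
t_3 = g(2.240859) = 2.243648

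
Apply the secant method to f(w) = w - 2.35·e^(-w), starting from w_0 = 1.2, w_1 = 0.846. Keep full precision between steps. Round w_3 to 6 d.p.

f(w_0) = 0.492194, f(w_1) = -0.162451
w_2 = 0.846000 - (-0.162451)·(0.846000 - 1.200000)/(-0.162451 - (0.492194)) = 0.933846; f(w_2) = 0.010203
w_3 = 0.933846 - (0.010203)·(0.933846 - 0.846000)/(0.010203 - (-0.162451)) = 0.928654; f(w_3) = 0.000204

0.928654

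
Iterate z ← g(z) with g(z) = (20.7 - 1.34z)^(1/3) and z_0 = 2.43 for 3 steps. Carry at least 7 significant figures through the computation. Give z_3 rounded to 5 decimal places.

2.58329

z_1 = g(2.430000) = 2.593465
z_2 = g(2.593465) = 2.582564
z_3 = g(2.582564) = 2.583294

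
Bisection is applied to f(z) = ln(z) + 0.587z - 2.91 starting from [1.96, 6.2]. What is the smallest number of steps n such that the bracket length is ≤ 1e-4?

Initial width b − a = 6.2 − 1.96 = 4.240000.
After n steps the width is (b−a)/2^n; need (b−a)/2^n ≤ 1e-4.
So n ≥ log₂(4.240000/1e-4) = log₂(42400.0000) ≈ 15.3718.
Hence n = 16.

16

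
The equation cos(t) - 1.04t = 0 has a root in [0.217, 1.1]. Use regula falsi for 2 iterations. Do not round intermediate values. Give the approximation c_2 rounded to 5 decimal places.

0.71864

f(0.217000) = 0.750868, f(1.100000) = -0.690404
step 1: c = 0.677022, f(c) = 0.075339 > 0 → new bracket [0.677022, 1.100000]
step 2: c = 0.718637, f(c) = 0.005321 > 0 → new bracket [0.718637, 1.100000]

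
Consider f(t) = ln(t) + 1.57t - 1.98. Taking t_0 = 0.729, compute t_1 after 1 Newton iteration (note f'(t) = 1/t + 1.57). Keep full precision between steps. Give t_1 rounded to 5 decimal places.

1.12045

t_0 = 0.729000: f = -1.151552, f' = 2.941742 → t_1 = 0.729000 - (-1.151552)/(2.941742) = 1.120452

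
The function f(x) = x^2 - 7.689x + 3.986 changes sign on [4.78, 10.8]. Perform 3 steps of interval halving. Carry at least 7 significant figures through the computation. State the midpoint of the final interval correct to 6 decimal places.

7.413750

f(4.780000) = -9.919020, f(10.800000) = 37.584800 (opposite signs)
step 1: m = 7.790000, f(m) = 4.772790 > 0 → root in [4.780000, 7.790000]
step 2: m = 6.285000, f(m) = -4.838140 < 0 → root in [6.285000, 7.790000]
step 3: m = 7.037500, f(m) = -0.598931 < 0 → root in [7.037500, 7.790000]
Midpoint of [7.037500, 7.790000] = 7.413750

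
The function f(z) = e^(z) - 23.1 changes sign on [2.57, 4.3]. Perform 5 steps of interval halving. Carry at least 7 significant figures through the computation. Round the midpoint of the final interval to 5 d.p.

3.13766

f(2.570000) = -10.034176, f(4.300000) = 50.599794 (opposite signs)
step 1: m = 3.435000, f(m) = 7.931413 > 0 → root in [2.570000, 3.435000]
step 2: m = 3.002500, f(m) = -2.964186 < 0 → root in [3.002500, 3.435000]
step 3: m = 3.218750, f(m) = 1.896855 > 0 → root in [3.002500, 3.218750]
step 4: m = 3.110625, f(m) = -0.664938 < 0 → root in [3.110625, 3.218750]
step 5: m = 3.164687, f(m) = 0.581342 > 0 → root in [3.110625, 3.164687]
Midpoint of [3.110625, 3.164687] = 3.137656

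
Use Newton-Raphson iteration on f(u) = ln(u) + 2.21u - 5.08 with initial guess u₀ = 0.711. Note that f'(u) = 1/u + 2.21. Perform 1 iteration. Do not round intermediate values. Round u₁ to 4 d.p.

1.7755

u_0 = 0.711000: f = -3.849773, f' = 3.616470 → u_1 = 0.711000 - (-3.849773)/(3.616470) = 1.775511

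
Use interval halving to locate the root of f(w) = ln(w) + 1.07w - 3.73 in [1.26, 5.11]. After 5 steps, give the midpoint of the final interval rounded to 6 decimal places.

2.643594

f(1.260000) = -2.150688, f(5.110000) = 3.368899 (opposite signs)
step 1: m = 3.185000, f(m) = 0.836402 > 0 → root in [1.260000, 3.185000]
step 2: m = 2.222500, f(m) = -0.553292 < 0 → root in [2.222500, 3.185000]
step 3: m = 2.703750, f(m) = 0.157652 > 0 → root in [2.222500, 2.703750]
step 4: m = 2.463125, f(m) = -0.193025 < 0 → root in [2.463125, 2.703750]
step 5: m = 2.583438, f(m) = -0.016601 < 0 → root in [2.583438, 2.703750]
Midpoint of [2.583438, 2.703750] = 2.643594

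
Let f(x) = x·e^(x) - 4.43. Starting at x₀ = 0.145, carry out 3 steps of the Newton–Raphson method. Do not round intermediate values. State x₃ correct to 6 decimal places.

1.992869

Newton update: x ← x − f(x)/f'(x).
f'(x) = (x + 1)·e^(x)
x_0 = 0.145000: f = -4.262374, f' = 1.323665 → x_1 = 0.145000 - (-4.262374)/(1.323665) = 3.365130
x_1 = 3.365130: f = 92.947628, f' = 126.314885 → x_2 = 3.365130 - (92.947628)/(126.314885) = 2.629289
x_2 = 2.629289: f = 32.022237, f' = 50.316150 → x_3 = 2.629289 - (32.022237)/(50.316150) = 1.992869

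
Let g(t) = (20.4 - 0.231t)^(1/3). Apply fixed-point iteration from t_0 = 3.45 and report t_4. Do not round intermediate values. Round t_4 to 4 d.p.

t_1 = g(3.450000) = 2.696339
t_2 = g(2.696339) = 2.704298
t_3 = g(2.704298) = 2.704214
t_4 = g(2.704214) = 2.704215

2.7042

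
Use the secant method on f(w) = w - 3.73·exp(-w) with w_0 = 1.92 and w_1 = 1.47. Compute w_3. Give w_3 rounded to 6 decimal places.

f(w_0) = 1.373156, f(w_1) = 0.612378
w_2 = 1.470000 - (0.612378)·(1.470000 - 1.920000)/(0.612378 - (1.373156)) = 1.107779; f(w_2) = -0.124210
w_3 = 1.107779 - (-0.124210)·(1.107779 - 1.470000)/(-0.124210 - (0.612378)) = 1.168860; f(w_3) = 0.009870

1.168860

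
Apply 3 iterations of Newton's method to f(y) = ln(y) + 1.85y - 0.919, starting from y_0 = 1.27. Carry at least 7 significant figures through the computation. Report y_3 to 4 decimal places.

f'(y) = 1/y + 1.85
y_0 = 1.270000: f = 1.669517, f' = 2.637402 → y_1 = 1.270000 - (1.669517)/(2.637402) = 0.636984
y_1 = 0.636984: f = -0.191590, f' = 3.419898 → y_2 = 0.636984 - (-0.191590)/(3.419898) = 0.693006
y_2 = 0.693006: f = -0.003655, f' = 3.292988 → y_3 = 0.693006 - (-0.003655)/(3.292988) = 0.694116

0.6941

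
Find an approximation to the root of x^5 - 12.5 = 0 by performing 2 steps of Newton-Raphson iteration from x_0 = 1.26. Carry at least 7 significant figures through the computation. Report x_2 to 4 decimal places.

1.7562

f'(x) = 5x^4
x_0 = 1.260000: f = -9.324203, f' = 12.602369 → x_1 = 1.260000 - (-9.324203)/(12.602369) = 1.999877
x_1 = 1.999877: f = 19.490163, f' = 79.980325 → x_2 = 1.999877 - (19.490163)/(79.980325) = 1.756190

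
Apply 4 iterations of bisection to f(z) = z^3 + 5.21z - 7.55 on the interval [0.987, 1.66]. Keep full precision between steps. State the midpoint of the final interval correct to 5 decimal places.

f(0.987000) = -1.446225, f(1.660000) = 5.672896 (opposite signs)
step 1: m = 1.323500, f(m) = 1.663747 > 0 → root in [0.987000, 1.323500]
step 2: m = 1.155250, f(m) = 0.010652 > 0 → root in [0.987000, 1.155250]
step 3: m = 1.071125, f(m) = -0.740528 < 0 → root in [1.071125, 1.155250]
step 4: m = 1.113187, f(m) = -0.370846 < 0 → root in [1.113187, 1.155250]
Midpoint of [1.113187, 1.155250] = 1.134219

1.13422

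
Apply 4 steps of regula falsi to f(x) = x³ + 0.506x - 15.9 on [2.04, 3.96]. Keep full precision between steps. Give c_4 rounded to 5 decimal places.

f(2.040000) = -6.378096, f(3.960000) = 48.202896
step 1: c = 2.264363, f(c) = -3.144077 < 0 → new bracket [2.264363, 3.960000]
step 2: c = 2.368190, f(c) = -1.420119 < 0 → new bracket [2.368190, 3.960000]
step 3: c = 2.413745, f(c) = -0.615774 < 0 → new bracket [2.413745, 3.960000]
step 4: c = 2.433248, f(c) = -0.262248 < 0 → new bracket [2.433248, 3.960000]

2.43325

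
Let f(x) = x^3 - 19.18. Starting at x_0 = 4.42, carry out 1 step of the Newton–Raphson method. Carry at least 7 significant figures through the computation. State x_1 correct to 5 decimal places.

3.27392

Newton update: x ← x − f(x)/f'(x).
f'(x) = 3x^2
x_0 = 4.420000: f = 67.170888, f' = 58.609200 → x_1 = 4.420000 - (67.170888)/(58.609200) = 3.273919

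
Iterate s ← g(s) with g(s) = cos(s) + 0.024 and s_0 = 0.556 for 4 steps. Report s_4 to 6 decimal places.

0.713391

s_1 = g(0.556000) = 0.873373
s_2 = g(0.873373) = 0.666245
s_3 = g(0.666245) = 0.810148
s_4 = g(0.810148) = 0.713391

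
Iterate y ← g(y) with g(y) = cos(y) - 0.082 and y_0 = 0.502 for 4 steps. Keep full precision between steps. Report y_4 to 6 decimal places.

0.661359

y_1 = g(0.502000) = 0.794622
y_2 = g(0.794622) = 0.618555
y_3 = g(0.618555) = 0.732717
y_4 = g(0.732717) = 0.661359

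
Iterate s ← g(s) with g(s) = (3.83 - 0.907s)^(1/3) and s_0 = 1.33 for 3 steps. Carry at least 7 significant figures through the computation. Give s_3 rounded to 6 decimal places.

1.372627

s_1 = g(1.330000) = 1.379233
s_2 = g(1.379233) = 1.371363
s_3 = g(1.371363) = 1.372627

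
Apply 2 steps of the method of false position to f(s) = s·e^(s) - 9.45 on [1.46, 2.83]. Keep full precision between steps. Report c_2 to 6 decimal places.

1.625839

f(1.460000) = -3.163299, f(2.830000) = 38.505654
step 1: c = 1.564004, f(c) = -1.977329 < 0 → new bracket [1.564004, 2.830000]
step 2: c = 1.625839, f(c) = -1.186375 < 0 → new bracket [1.625839, 2.830000]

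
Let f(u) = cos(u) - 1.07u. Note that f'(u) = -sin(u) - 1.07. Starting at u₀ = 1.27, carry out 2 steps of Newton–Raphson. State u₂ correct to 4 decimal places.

Newton update: u ← u − f(u)/f'(u).
u_0 = 1.270000: f = -1.062619, f' = -2.025101 → u_1 = 1.270000 - (-1.062619)/(-2.025101) = 0.745276
u_1 = 0.745276: f = -0.062544, f' = -1.748175 → u_2 = 0.745276 - (-0.062544)/(-1.748175) = 0.709499

0.7095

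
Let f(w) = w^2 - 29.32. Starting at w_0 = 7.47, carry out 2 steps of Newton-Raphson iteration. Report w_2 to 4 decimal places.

Newton update: w ← w − f(w)/f'(w).
f'(w) = 2w
w_0 = 7.470000: f = 26.480900, f' = 14.940000 → w_1 = 7.470000 - (26.480900)/(14.940000) = 5.697517
w_1 = 5.697517: f = 3.141697, f' = 11.395033 → w_2 = 5.697517 - (3.141697)/(11.395033) = 5.421809

5.4218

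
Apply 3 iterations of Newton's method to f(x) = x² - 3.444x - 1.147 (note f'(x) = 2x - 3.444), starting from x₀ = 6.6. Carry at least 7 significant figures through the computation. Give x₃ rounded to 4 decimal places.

3.7533

x_0 = 6.600000: f = 19.682600, f' = 9.756000 → x_1 = 6.600000 - (19.682600)/(9.756000) = 4.582513
x_1 = 4.582513: f = 4.070252, f' = 5.721027 → x_2 = 4.582513 - (4.070252)/(5.721027) = 3.871058
x_2 = 3.871058: f = 0.506168, f' = 4.298117 → x_3 = 3.871058 - (0.506168)/(4.298117) = 3.753293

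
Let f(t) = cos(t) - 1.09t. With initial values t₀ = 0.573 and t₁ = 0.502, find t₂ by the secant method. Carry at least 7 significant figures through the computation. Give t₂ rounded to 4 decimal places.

0.7077

f(t_0) = 0.215708, f(t_1) = 0.329442
t_2 = 0.502000 - (0.329442)·(0.502000 - 0.573000)/(0.329442 - (0.215708)) = 0.707659; f(t_2) = -0.011463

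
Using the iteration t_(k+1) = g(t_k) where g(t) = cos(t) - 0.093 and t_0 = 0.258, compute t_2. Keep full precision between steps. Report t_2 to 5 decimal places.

t_1 = g(0.258000) = 0.873902
t_2 = g(0.873902) = 0.548839

0.54884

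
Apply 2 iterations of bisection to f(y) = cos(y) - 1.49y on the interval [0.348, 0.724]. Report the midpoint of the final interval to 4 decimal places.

0.5830

f(0.348000) = 0.421537, f(0.724000) = -0.329598 (opposite signs)
step 1: m = 0.536000, f(m) = 0.061118 > 0 → root in [0.536000, 0.724000]
step 2: m = 0.630000, f(m) = -0.130672 < 0 → root in [0.536000, 0.630000]
Midpoint of [0.536000, 0.630000] = 0.583000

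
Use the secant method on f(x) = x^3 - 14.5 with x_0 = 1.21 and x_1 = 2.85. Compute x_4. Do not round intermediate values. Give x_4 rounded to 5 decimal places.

f(x_0) = -12.728439, f(x_1) = 8.649125
x_2 = 2.850000 - (8.649125)·(2.850000 - 1.210000)/(8.649125 - (-12.728439)) = 2.186474; f(x_2) = -4.047189
x_3 = 2.186474 - (-4.047189)·(2.186474 - 2.850000)/(-4.047189 - (8.649125)) = 2.397986; f(x_3) = -0.710780
x_4 = 2.397986 - (-0.710780)·(2.397986 - 2.186474)/(-0.710780 - (-4.047189)) = 2.443045; f(x_4) = 0.081245

2.44305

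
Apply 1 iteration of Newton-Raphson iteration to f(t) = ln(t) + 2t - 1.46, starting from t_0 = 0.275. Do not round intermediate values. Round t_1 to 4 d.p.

Newton update: t ← t − f(t)/f'(t).
f'(t) = 1/t + 2
t_0 = 0.275000: f = -2.200984, f' = 5.636364 → t_1 = 0.275000 - (-2.200984)/(5.636364) = 0.665497

0.6655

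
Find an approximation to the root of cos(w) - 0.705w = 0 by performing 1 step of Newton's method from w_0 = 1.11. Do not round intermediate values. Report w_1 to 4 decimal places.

0.8989

Newton update: w ← w − f(w)/f'(w).
f'(w) = -sin(w) - 0.705
w_0 = 1.110000: f = -0.337888, f' = -1.600699 → w_1 = 1.110000 - (-0.337888)/(-1.600699) = 0.898912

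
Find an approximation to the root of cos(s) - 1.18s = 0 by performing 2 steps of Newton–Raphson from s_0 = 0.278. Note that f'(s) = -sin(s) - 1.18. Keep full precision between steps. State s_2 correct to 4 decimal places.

0.6667

s_0 = 0.278000: f = 0.633566, f' = -1.454433 → s_1 = 0.278000 - (0.633566)/(-1.454433) = 0.713610
s_1 = 0.713610: f = -0.086057, f' = -1.834568 → s_2 = 0.713610 - (-0.086057)/(-1.834568) = 0.666702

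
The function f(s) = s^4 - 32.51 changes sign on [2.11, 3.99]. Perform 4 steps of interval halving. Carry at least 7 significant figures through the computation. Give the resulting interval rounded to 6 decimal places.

f(2.110000) = -12.688806, f(3.990000) = 220.939584 (opposite signs)
step 1: m = 3.050000, f(m) = 54.026506 > 0 → root in [2.110000, 3.050000]
step 2: m = 2.580000, f(m) = 11.797661 > 0 → root in [2.110000, 2.580000]
step 3: m = 2.345000, f(m) = -2.270724 < 0 → root in [2.345000, 2.580000]
step 4: m = 2.462500, f(m) = 4.260959 > 0 → root in [2.345000, 2.462500]

[2.345000, 2.462500]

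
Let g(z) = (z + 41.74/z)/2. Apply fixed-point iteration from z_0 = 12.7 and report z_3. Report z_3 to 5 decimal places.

6.46228

z_1 = g(12.700000) = 7.993307
z_2 = g(7.993307) = 6.607588
z_3 = g(6.607588) = 6.462284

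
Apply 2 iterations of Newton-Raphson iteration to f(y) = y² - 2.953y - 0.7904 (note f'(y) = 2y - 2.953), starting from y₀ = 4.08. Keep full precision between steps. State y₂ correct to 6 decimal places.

y_0 = 4.080000: f = 3.807760, f' = 5.207000 → y_1 = 4.080000 - (3.807760)/(5.207000) = 3.348723
y_1 = 3.348723: f = 0.534766, f' = 3.744446 → y_2 = 3.348723 - (0.534766)/(3.744446) = 3.205907

3.205907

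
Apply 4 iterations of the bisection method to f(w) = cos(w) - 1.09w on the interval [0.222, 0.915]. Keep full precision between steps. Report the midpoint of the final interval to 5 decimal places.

0.72009

f(0.222000) = 0.733479, f(0.915000) = -0.387559 (opposite signs)
step 1: m = 0.568500, f(m) = 0.223044 > 0 → root in [0.568500, 0.915000]
step 2: m = 0.741750, f(m) = -0.071220 < 0 → root in [0.568500, 0.741750]
step 3: m = 0.655125, f(m) = 0.078886 > 0 → root in [0.655125, 0.741750]
step 4: m = 0.698438, f(m) = 0.004551 > 0 → root in [0.698438, 0.741750]
Midpoint of [0.698438, 0.741750] = 0.720094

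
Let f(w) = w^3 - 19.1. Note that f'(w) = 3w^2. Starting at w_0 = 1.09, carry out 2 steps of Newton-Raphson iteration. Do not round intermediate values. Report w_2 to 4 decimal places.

w_0 = 1.090000: f = -17.804971, f' = 3.564300 → w_1 = 1.090000 - (-17.804971)/(3.564300) = 6.085363
w_1 = 6.085363: f = 206.250947, f' = 111.094915 → w_2 = 6.085363 - (206.250947)/(111.094915) = 4.228833

4.2288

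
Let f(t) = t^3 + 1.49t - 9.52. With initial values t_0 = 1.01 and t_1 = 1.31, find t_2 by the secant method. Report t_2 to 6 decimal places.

f(t_0) = -6.984799, f(t_1) = -5.320009
t_2 = 1.310000 - (-5.320009)·(1.310000 - 1.010000)/(-5.320009 - (-6.984799)) = 2.268681; f(t_2) = 5.537041

2.268681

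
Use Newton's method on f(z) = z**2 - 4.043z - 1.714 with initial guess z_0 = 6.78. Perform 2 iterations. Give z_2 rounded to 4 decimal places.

4.4863

Newton update: z ← z − f(z)/f'(z).
f'(z) = 2z - 4.043
z_0 = 6.780000: f = 16.842860, f' = 9.517000 → z_1 = 6.780000 - (16.842860)/(9.517000) = 5.010234
z_1 = 5.010234: f = 3.132071, f' = 5.977469 → z_2 = 5.010234 - (3.132071)/(5.977469) = 4.486255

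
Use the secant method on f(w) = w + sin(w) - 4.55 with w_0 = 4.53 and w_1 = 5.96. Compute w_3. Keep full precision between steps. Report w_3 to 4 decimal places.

5.3357

Secant update: w_(k+1) = w_k − f(w_k)·(w_k − w_(k-1))/(f(w_k) − f(w_(k-1))).
f(w_0) = -1.003413, f(w_1) = 1.092411
w_2 = 5.960000 - (1.092411)·(5.960000 - 4.530000)/(1.092411 - (-1.003413)) = 5.214638; f(w_2) = -0.211864
w_3 = 5.214638 - (-0.211864)·(5.214638 - 5.960000)/(-0.211864 - (1.092411)) = 5.335713; f(w_3) = -0.026229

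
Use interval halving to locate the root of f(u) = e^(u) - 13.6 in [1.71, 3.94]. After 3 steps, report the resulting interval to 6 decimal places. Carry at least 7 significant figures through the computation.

[2.546250, 2.825000]

f(1.710000) = -8.071039, f(3.940000) = 37.818601 (opposite signs)
step 1: m = 2.825000, f(m) = 3.260945 > 0 → root in [1.710000, 2.825000]
step 2: m = 2.267500, f(m) = -3.944767 < 0 → root in [2.267500, 2.825000]
step 3: m = 2.546250, f(m) = -0.840833 < 0 → root in [2.546250, 2.825000]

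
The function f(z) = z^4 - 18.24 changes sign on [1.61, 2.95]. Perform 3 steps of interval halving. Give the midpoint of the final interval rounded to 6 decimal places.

2.028750

f(1.610000) = -11.521018, f(2.950000) = 57.493506 (opposite signs)
step 1: m = 2.280000, f(m) = 8.783363 > 0 → root in [1.610000, 2.280000]
step 2: m = 1.945000, f(m) = -3.928722 < 0 → root in [1.945000, 2.280000]
step 3: m = 2.112500, f(m) = 1.675301 > 0 → root in [1.945000, 2.112500]
Midpoint of [1.945000, 2.112500] = 2.028750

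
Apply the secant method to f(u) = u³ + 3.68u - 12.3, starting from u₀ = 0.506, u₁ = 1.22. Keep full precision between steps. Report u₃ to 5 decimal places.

1.68975

Secant update: u_(k+1) = u_k − f(u_k)·(u_k − u_(k-1))/(f(u_k) − f(u_(k-1))).
f(u_0) = -10.308366, f(u_1) = -5.994552
u_2 = 1.220000 - (-5.994552)·(1.220000 - 0.506000)/(-5.994552 - (-10.308366)) = 2.212187; f(u_2) = 6.666786
u_3 = 2.212187 - (6.666786)·(2.212187 - 1.220000)/(6.666786 - (-5.994552)) = 1.689754; f(u_3) = -1.257001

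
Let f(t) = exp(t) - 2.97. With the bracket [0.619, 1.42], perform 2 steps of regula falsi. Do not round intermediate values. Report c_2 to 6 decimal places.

1.076114

f(0.619000) = -1.112930, f(1.420000) = 1.167120
step 1: c = 1.009981, f(c) = -0.224451 < 0 → new bracket [1.009981, 1.420000]
step 2: c = 1.076114, f(c) = -0.036740 < 0 → new bracket [1.076114, 1.420000]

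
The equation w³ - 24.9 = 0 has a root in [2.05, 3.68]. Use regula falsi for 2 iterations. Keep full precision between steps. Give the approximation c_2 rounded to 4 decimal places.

2.8681

f(2.050000) = -16.284875, f(3.680000) = 24.936032
step 1: c = 2.693953, f(c) = -5.348942 < 0 → new bracket [2.693953, 3.680000]
step 2: c = 2.868109, f(c) = -1.306786 < 0 → new bracket [2.868109, 3.680000]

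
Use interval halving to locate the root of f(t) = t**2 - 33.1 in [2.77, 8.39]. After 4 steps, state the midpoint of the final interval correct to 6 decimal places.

f(2.770000) = -25.427100, f(8.390000) = 37.292100 (opposite signs)
step 1: m = 5.580000, f(m) = -1.963600 < 0 → root in [5.580000, 8.390000]
step 2: m = 6.985000, f(m) = 15.690225 > 0 → root in [5.580000, 6.985000]
step 3: m = 6.282500, f(m) = 6.369806 > 0 → root in [5.580000, 6.282500]
step 4: m = 5.931250, f(m) = 2.079727 > 0 → root in [5.580000, 5.931250]
Midpoint of [5.580000, 5.931250] = 5.755625

5.755625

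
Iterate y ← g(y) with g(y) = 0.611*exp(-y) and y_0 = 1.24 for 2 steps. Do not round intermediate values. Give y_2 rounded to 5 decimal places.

0.51198

y_1 = g(1.240000) = 0.176814
y_2 = g(0.176814) = 0.511979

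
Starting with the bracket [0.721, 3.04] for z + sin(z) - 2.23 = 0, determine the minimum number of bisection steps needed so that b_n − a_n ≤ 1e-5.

18

Initial width b − a = 3.04 − 0.721 = 2.319000.
After n steps the width is (b−a)/2^n; need (b−a)/2^n ≤ 1e-5.
So n ≥ log₂(2.319000/1e-5) = log₂(231900.0000) ≈ 17.8231.
Hence n = 18.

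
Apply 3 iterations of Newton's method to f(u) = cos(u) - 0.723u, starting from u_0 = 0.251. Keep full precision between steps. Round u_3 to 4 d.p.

f'(u) = -sin(u) - 0.723
u_0 = 0.251000: f = 0.787192, f' = -0.971373 → u_1 = 0.251000 - (0.787192)/(-0.971373) = 1.061391
u_1 = 1.061391: f = -0.279727, f' = -1.596035 → u_2 = 1.061391 - (-0.279727)/(-1.596035) = 0.886127
u_2 = 0.886127: f = -0.008253, f' = -1.497628 → u_3 = 0.886127 - (-0.008253)/(-1.497628) = 0.880616

0.8806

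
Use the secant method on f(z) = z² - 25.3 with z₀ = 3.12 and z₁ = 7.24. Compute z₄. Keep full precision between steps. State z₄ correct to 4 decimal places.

5.0331

f(z_0) = -15.565600, f(z_1) = 27.117600
z_2 = 7.240000 - (27.117600)·(7.240000 - 3.120000)/(27.117600 - (-15.565600)) = 4.622471; f(z_2) = -3.932761
z_3 = 4.622471 - (-3.932761)·(4.622471 - 7.240000)/(-3.932761 - (27.117600)) = 4.954001; f(z_3) = -0.757877
z_4 = 4.954001 - (-0.757877)·(4.954001 - 4.622471)/(-0.757877 - (-3.932761)) = 5.033140; f(z_4) = 0.032500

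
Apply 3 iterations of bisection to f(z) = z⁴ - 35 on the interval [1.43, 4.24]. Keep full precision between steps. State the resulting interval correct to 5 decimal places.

[2.13250, 2.48375]

f(1.430000) = -30.818384, f(4.240000) = 288.194102 (opposite signs)
step 1: m = 2.835000, f(m) = 29.596986 > 0 → root in [1.430000, 2.835000]
step 2: m = 2.132500, f(m) = -14.319732 < 0 → root in [2.132500, 2.835000]
step 3: m = 2.483750, f(m) = 3.056735 > 0 → root in [2.132500, 2.483750]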